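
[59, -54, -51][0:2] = [59, -54]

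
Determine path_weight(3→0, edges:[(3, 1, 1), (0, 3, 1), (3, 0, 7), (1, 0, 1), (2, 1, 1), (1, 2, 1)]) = 7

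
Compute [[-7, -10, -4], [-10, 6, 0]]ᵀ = [[-7, -10], [-10, 6], [-4, 0]]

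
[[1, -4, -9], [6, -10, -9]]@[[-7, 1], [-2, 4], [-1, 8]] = C[0][0] = (1)*(-7) + (-4)*(-2) + (-9)*(-1) = 10
C[0][1] = (1)*(1) + (-4)*(4) + (-9)*(8) = -87
C[1][0] = (6)*(-7) + (-10)*(-2) + (-9)*(-1) = -13
C[1][1] = (6)*(1) + (-10)*(4) + (-9)*(8) = -106
= [[10, -87], [-13, -106]]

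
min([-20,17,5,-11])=-20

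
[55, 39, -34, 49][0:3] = [55, 39, -34]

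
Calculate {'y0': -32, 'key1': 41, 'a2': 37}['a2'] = 37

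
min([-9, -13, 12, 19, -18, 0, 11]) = -18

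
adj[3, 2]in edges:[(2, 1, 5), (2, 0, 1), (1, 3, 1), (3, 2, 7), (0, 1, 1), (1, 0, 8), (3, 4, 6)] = 7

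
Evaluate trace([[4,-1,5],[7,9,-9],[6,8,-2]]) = 11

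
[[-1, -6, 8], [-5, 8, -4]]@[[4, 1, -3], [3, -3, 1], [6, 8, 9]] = C[0][0] = (-1)*(4) + (-6)*(3) + (8)*(6) = 26
C[0][1] = (-1)*(1) + (-6)*(-3) + (8)*(8) = 81
C[0][2] = (-1)*(-3) + (-6)*(1) + (8)*(9) = 69
C[1][0] = (-5)*(4) + (8)*(3) + (-4)*(6) = -20
C[1][1] = (-5)*(1) + (8)*(-3) + (-4)*(8) = -61
C[1][2] = (-5)*(-3) + (8)*(1) + (-4)*(9) = -13
= [[26, 81, 69], [-20, -61, -13]]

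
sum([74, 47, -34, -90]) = 74 + 47 + (-34) + (-90)
= -3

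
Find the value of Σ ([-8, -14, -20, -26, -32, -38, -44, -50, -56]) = -288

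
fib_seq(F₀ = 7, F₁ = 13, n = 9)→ [7, 13, 20, 33, 53, 86, 139, 225, 364]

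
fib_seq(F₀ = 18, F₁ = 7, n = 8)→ [18, 7, 25, 32, 57, 89, 146, 235]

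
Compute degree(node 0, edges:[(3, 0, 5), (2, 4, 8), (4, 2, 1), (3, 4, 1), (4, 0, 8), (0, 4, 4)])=incident: (3,0), (4,0), (0,4)
= 3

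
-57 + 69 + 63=75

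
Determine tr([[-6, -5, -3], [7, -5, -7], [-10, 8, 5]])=diagonal: (-6) + (-5) + 5
= -6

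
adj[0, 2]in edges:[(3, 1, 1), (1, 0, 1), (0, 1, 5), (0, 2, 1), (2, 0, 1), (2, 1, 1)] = 1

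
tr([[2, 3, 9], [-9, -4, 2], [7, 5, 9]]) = diagonal: 2 + (-4) + 9
= 7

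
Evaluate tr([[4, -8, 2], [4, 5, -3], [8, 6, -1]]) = diagonal: 4 + 5 + (-1)
= 8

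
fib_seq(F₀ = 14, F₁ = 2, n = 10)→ F_2 = F_1 + F_0 = 16
F_3 = F_2 + F_1 = 18
F_4 = F_3 + F_2 = 34
...
= [14, 2, 16, 18, 34, 52, 86, 138, 224, 362]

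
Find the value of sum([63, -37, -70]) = -44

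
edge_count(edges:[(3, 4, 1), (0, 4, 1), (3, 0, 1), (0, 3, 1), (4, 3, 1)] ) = 5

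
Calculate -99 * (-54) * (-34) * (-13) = 2362932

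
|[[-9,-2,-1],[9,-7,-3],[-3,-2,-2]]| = (1)*(-9)*det([[-7, -3], [-2, -2]]) + (-1)*(-2)*det([[9, -3], [-3, -2]]) + (1)*(-1)*det([[9, -7], [-3, -2]])
= -72 + -54 + 39
= -87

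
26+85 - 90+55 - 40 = 36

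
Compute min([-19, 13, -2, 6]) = -19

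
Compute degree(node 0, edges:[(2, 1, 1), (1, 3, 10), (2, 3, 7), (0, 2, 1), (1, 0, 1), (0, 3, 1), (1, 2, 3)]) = incident: (0,2), (1,0), (0,3)
= 3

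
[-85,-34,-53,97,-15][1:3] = [-34, -53]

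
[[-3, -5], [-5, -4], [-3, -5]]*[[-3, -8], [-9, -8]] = C[0][0] = (-3)*(-3) + (-5)*(-9) = 54
C[0][1] = (-3)*(-8) + (-5)*(-8) = 64
C[1][0] = (-5)*(-3) + (-4)*(-9) = 51
C[1][1] = (-5)*(-8) + (-4)*(-8) = 72
C[2][0] = (-3)*(-3) + (-5)*(-9) = 54
C[2][1] = (-3)*(-8) + (-5)*(-8) = 64
= [[54, 64], [51, 72], [54, 64]]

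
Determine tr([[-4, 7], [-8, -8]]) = -12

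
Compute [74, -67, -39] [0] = 74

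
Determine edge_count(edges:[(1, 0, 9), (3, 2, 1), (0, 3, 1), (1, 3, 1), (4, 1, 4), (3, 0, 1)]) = 6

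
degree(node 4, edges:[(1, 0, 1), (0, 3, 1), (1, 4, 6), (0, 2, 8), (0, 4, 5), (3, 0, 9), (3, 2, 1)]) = 2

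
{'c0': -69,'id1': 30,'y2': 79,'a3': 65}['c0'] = -69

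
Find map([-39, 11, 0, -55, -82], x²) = (-39)²=1521, (11)²=121, (0)²=0, (-55)²=3025, (-82)²=6724
= [1521, 121, 0, 3025, 6724]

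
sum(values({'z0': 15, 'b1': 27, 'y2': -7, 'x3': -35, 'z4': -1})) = 15 + 27 + (-7) + (-35) + (-1)
= -1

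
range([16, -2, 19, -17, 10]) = 36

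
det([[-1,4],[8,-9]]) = (-1)*(-9) - (4)*(8)
= -23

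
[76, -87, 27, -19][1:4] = [-87, 27, -19]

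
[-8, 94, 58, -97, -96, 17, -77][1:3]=[94, 58]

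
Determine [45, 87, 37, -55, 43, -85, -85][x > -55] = [45, 87, 37, 43]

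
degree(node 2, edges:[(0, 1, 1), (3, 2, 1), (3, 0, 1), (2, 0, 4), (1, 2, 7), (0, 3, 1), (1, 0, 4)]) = incident: (3,2), (2,0), (1,2)
= 3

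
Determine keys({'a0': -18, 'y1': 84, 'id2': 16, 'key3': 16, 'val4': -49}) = ['a0', 'y1', 'id2', 'key3', 'val4']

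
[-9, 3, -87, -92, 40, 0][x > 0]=keep x where x > 0: -9✗, 3✓, -87✗, -92✗, 40✓, 0✗
= [3, 40]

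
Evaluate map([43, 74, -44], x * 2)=[86, 148, -88]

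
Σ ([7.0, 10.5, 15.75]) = 33.25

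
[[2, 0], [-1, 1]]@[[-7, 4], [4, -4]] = C[0][0] = (2)*(-7) + (0)*(4) = -14
C[0][1] = (2)*(4) + (0)*(-4) = 8
C[1][0] = (-1)*(-7) + (1)*(4) = 11
C[1][1] = (-1)*(4) + (1)*(-4) = -8
= [[-14, 8], [11, -8]]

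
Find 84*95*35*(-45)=-12568500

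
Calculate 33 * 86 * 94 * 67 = 17873724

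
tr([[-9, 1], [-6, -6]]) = diagonal: (-9) + (-6)
= -15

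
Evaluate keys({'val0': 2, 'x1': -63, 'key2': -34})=['val0', 'x1', 'key2']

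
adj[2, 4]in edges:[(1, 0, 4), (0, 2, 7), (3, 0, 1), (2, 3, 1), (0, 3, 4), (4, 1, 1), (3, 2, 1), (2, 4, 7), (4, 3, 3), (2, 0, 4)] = 7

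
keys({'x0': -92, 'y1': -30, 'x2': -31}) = ['x0', 'y1', 'x2']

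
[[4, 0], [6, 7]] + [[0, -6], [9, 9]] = [[4, -6], [15, 16]]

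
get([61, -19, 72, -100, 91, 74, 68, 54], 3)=-100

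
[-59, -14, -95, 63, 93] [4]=93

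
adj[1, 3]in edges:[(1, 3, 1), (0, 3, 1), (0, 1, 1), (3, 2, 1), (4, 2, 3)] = 1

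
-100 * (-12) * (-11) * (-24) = 316800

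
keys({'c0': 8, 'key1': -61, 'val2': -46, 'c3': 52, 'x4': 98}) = ['c0', 'key1', 'val2', 'c3', 'x4']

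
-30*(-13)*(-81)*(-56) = 1769040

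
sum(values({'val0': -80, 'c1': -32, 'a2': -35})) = (-80) + (-32) + (-35)
= -147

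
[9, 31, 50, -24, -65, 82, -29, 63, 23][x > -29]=[9, 31, 50, -24, 82, 63, 23]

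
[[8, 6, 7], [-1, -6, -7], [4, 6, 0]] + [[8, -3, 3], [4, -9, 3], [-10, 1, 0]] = [[16, 3, 10], [3, -15, -4], [-6, 7, 0]]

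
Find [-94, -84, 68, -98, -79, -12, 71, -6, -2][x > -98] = keep x where x > -98: -94✓, -84✓, 68✓, -98✗, -79✓, -12✓, 71✓, -6✓, -2✓
= [-94, -84, 68, -79, -12, 71, -6, -2]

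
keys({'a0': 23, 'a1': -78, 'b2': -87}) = ['a0', 'a1', 'b2']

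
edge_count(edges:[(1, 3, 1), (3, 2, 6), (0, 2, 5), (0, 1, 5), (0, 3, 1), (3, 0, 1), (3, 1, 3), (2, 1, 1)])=8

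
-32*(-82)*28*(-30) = -2204160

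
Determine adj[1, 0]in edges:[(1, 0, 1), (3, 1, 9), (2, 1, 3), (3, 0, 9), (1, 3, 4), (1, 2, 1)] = 1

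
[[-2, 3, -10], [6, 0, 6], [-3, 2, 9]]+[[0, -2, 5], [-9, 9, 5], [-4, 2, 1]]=[[-2, 1, -5], [-3, 9, 11], [-7, 4, 10]]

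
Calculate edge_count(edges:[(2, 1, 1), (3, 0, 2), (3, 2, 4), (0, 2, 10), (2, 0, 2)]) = 5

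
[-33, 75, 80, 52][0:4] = [-33, 75, 80, 52]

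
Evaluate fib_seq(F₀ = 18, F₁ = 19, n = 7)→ [18, 19, 37, 56, 93, 149, 242]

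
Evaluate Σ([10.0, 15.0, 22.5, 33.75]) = 81.25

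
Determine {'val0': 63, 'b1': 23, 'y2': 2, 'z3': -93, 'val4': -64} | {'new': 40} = {'val0': 63, 'b1': 23, 'y2': 2, 'z3': -93, 'val4': -64, 'new': 40}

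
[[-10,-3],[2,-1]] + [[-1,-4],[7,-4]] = [[-11, -7], [9, -5]]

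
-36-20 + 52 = -4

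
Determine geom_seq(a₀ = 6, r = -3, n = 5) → a_0 = 6*(-3)^0 = 6
a_1 = 6*(-3)^1 = -18
a_2 = 6*(-3)^2 = 54
...
= [6, -18, 54, -162, 486]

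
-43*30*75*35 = -3386250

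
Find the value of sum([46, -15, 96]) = 46 + (-15) + 96
= 127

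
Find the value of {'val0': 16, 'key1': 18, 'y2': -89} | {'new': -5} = {'val0': 16, 'key1': 18, 'y2': -89, 'new': -5}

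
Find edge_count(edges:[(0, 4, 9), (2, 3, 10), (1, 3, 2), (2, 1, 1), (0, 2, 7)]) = 5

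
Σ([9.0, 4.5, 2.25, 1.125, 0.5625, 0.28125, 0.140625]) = 17.859375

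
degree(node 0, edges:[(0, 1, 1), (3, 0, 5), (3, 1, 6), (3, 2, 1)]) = incident: (0,1), (3,0)
= 2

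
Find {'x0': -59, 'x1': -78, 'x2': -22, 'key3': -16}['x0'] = -59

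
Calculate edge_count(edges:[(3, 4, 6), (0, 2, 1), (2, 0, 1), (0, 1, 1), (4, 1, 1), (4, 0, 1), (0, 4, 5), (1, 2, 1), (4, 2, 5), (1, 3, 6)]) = 10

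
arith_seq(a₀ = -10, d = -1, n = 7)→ [-10, -11, -12, -13, -14, -15, -16]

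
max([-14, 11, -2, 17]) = 17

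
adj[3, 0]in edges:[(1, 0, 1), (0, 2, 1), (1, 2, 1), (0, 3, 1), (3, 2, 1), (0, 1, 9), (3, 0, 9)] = 9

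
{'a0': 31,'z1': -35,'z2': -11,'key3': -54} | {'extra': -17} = {'a0': 31, 'z1': -35, 'z2': -11, 'key3': -54, 'extra': -17}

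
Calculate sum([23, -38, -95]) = -110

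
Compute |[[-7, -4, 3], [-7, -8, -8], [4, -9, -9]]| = 665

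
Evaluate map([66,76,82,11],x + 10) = [76, 86, 92, 21]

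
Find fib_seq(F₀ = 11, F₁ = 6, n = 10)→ [11, 6, 17, 23, 40, 63, 103, 166, 269, 435]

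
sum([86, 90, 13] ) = 189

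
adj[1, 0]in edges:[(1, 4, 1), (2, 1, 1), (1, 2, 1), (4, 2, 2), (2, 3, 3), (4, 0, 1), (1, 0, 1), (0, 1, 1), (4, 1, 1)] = 1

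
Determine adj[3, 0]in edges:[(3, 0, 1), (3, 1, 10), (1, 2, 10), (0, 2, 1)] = 1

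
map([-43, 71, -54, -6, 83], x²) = [1849, 5041, 2916, 36, 6889]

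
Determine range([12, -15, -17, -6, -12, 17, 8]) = 34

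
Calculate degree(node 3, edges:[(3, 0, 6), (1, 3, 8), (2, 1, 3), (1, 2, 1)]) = incident: (3,0), (1,3)
= 2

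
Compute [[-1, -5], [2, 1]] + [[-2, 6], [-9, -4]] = [[-3, 1], [-7, -3]]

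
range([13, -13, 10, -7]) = 26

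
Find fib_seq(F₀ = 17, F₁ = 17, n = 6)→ [17, 17, 34, 51, 85, 136]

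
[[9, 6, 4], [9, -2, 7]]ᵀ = [[9, 9], [6, -2], [4, 7]]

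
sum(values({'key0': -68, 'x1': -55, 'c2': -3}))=-126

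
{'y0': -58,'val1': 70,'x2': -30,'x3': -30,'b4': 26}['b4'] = 26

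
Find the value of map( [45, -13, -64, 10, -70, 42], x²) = [2025, 169, 4096, 100, 4900, 1764]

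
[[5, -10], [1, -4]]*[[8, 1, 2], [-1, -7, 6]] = C[0][0] = (5)*(8) + (-10)*(-1) = 50
C[0][1] = (5)*(1) + (-10)*(-7) = 75
C[0][2] = (5)*(2) + (-10)*(6) = -50
C[1][0] = (1)*(8) + (-4)*(-1) = 12
C[1][1] = (1)*(1) + (-4)*(-7) = 29
C[1][2] = (1)*(2) + (-4)*(6) = -22
= [[50, 75, -50], [12, 29, -22]]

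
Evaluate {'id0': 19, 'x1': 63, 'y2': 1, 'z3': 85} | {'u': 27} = {'id0': 19, 'x1': 63, 'y2': 1, 'z3': 85, 'u': 27}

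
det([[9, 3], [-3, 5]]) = (9)*(5) - (3)*(-3)
= 54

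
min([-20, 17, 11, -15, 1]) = -20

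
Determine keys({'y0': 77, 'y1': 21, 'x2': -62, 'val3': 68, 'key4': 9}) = ['y0', 'y1', 'x2', 'val3', 'key4']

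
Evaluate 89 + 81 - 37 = 133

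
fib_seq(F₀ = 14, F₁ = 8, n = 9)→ [14, 8, 22, 30, 52, 82, 134, 216, 350]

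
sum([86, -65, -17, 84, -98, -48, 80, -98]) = 86 + (-65) + (-17) + 84 + (-98) + (-48) + 80 + (-98)
= -76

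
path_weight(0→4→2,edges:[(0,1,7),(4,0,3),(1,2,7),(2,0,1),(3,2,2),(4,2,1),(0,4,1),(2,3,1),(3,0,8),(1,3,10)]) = 2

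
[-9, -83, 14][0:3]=[-9, -83, 14]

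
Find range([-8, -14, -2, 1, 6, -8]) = 20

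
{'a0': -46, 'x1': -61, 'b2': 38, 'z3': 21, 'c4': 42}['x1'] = -61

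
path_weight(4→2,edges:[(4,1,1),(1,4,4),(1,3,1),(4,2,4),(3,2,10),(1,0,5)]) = w(4→2)=4
= 4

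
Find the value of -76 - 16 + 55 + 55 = 18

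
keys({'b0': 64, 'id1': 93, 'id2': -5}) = ['b0', 'id1', 'id2']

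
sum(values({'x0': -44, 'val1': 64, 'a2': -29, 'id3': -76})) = (-44) + 64 + (-29) + (-76)
= -85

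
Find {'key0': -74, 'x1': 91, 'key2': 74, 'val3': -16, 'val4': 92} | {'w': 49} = {'key0': -74, 'x1': 91, 'key2': 74, 'val3': -16, 'val4': 92, 'w': 49}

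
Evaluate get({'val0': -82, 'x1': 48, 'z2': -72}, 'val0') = -82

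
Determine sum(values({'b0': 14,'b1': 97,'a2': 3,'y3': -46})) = 68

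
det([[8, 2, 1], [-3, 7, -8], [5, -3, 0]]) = -298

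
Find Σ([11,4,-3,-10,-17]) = -15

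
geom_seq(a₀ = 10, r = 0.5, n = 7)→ a_0 = 10*0.5^0 = 10.0
a_1 = 10*0.5^1 = 5.0
a_2 = 10*0.5^2 = 2.5
...
= [10.0, 5.0, 2.5, 1.25, 0.625, 0.3125, 0.15625]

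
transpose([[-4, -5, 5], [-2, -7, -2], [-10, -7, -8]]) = [[-4, -2, -10], [-5, -7, -7], [5, -2, -8]]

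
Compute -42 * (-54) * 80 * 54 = 9797760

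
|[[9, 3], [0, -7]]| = (9)*(-7) - (3)*(0)
= -63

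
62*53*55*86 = 15542780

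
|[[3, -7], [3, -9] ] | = (3)*(-9) - (-7)*(3)
= -6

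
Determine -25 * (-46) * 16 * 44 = 809600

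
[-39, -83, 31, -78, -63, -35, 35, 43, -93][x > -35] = keep x where x > -35: -39✗, -83✗, 31✓, -78✗, -63✗, -35✗, 35✓, 43✓, -93✗
= [31, 35, 43]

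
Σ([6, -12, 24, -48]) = -30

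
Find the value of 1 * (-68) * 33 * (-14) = 31416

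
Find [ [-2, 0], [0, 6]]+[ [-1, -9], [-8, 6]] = [[-3, -9], [-8, 12]]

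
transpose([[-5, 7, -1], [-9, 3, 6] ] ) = [[-5, -9], [7, 3], [-1, 6]]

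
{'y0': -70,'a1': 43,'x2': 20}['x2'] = 20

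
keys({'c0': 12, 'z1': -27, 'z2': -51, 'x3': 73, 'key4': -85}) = ['c0', 'z1', 'z2', 'x3', 'key4']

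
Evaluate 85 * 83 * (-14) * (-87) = 8592990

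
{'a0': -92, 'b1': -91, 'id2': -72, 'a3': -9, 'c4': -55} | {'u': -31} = {'a0': -92, 'b1': -91, 'id2': -72, 'a3': -9, 'c4': -55, 'u': -31}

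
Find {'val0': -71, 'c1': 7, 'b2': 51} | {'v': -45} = {'val0': -71, 'c1': 7, 'b2': 51, 'v': -45}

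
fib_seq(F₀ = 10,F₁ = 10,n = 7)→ [10, 10, 20, 30, 50, 80, 130]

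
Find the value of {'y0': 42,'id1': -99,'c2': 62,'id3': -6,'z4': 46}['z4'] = 46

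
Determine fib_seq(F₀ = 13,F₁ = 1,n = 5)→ F_2 = F_1 + F_0 = 14
F_3 = F_2 + F_1 = 15
F_4 = F_3 + F_2 = 29
= [13, 1, 14, 15, 29]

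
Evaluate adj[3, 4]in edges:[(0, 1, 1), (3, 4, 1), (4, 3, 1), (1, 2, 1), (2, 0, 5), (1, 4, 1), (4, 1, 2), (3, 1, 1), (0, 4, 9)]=1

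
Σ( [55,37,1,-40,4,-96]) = 55 + 37 + 1 + (-40) + 4 + (-96)
= -39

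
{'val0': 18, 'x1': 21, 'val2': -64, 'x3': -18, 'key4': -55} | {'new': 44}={'val0': 18, 'x1': 21, 'val2': -64, 'x3': -18, 'key4': -55, 'new': 44}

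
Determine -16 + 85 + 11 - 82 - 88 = -90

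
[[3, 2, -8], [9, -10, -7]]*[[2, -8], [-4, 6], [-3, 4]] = C[0][0] = (3)*(2) + (2)*(-4) + (-8)*(-3) = 22
C[0][1] = (3)*(-8) + (2)*(6) + (-8)*(4) = -44
C[1][0] = (9)*(2) + (-10)*(-4) + (-7)*(-3) = 79
C[1][1] = (9)*(-8) + (-10)*(6) + (-7)*(4) = -160
= [[22, -44], [79, -160]]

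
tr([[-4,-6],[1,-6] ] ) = -10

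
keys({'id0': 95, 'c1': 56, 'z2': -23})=['id0', 'c1', 'z2']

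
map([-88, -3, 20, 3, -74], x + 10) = [-78, 7, 30, 13, -64]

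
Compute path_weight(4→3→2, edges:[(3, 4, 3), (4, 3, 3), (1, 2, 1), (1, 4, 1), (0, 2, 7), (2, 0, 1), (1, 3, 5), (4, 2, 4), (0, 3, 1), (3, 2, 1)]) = w(4→3)=3 + w(3→2)=1
= 4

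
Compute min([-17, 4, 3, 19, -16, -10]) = -17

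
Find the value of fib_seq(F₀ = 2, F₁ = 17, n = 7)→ F_2 = F_1 + F_0 = 19
F_3 = F_2 + F_1 = 36
F_4 = F_3 + F_2 = 55
...
= [2, 17, 19, 36, 55, 91, 146]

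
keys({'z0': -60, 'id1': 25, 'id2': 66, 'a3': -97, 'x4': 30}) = ['z0', 'id1', 'id2', 'a3', 'x4']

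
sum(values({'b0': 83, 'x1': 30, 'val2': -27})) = 86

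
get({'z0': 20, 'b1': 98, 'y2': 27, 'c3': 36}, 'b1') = 98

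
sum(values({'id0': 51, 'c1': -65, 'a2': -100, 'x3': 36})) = -78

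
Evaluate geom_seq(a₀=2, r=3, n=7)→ a_0 = 2*3^0 = 2
a_1 = 2*3^1 = 6
a_2 = 2*3^2 = 18
...
= [2, 6, 18, 54, 162, 486, 1458]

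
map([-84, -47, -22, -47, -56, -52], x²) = (-84)²=7056, (-47)²=2209, (-22)²=484, (-47)²=2209, (-56)²=3136, (-52)²=2704
= [7056, 2209, 484, 2209, 3136, 2704]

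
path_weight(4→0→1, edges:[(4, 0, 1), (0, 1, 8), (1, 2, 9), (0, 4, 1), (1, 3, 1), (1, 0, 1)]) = w(4→0)=1 + w(0→1)=8
= 9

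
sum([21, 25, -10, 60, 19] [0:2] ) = 46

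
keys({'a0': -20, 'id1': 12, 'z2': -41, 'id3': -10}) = ['a0', 'id1', 'z2', 'id3']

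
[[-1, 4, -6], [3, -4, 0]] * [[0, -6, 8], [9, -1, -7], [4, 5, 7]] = C[0][0] = (-1)*(0) + (4)*(9) + (-6)*(4) = 12
C[0][1] = (-1)*(-6) + (4)*(-1) + (-6)*(5) = -28
C[0][2] = (-1)*(8) + (4)*(-7) + (-6)*(7) = -78
C[1][0] = (3)*(0) + (-4)*(9) + (0)*(4) = -36
C[1][1] = (3)*(-6) + (-4)*(-1) + (0)*(5) = -14
C[1][2] = (3)*(8) + (-4)*(-7) + (0)*(7) = 52
= [[12, -28, -78], [-36, -14, 52]]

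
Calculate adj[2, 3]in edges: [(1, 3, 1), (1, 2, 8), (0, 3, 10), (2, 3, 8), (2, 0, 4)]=8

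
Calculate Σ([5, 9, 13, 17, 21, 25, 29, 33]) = 152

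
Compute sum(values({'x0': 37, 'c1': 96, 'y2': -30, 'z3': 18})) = 37 + 96 + (-30) + 18
= 121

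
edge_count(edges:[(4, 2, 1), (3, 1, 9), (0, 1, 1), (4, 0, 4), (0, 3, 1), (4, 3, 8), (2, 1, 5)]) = 7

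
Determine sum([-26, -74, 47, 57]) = (-26) + (-74) + 47 + 57
= 4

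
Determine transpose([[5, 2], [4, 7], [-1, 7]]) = [[5, 4, -1], [2, 7, 7]]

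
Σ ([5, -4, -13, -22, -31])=-65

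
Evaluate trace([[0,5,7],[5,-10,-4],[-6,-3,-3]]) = diagonal: 0 + (-10) + (-3)
= -13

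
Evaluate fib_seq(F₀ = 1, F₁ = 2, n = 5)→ F_2 = F_1 + F_0 = 3
F_3 = F_2 + F_1 = 5
F_4 = F_3 + F_2 = 8
= [1, 2, 3, 5, 8]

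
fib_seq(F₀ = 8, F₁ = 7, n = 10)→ [8, 7, 15, 22, 37, 59, 96, 155, 251, 406]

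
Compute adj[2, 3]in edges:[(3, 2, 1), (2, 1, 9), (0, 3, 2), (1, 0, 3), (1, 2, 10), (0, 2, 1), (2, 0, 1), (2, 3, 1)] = 1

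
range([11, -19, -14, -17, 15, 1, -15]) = 34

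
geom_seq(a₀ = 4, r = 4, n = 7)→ [4, 16, 64, 256, 1024, 4096, 16384]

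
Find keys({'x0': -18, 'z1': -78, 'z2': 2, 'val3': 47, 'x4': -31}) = ['x0', 'z1', 'z2', 'val3', 'x4']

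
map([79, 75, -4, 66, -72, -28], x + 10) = 79+10=89, 75+10=85, -4+10=6, 66+10=76, -72+10=-62, -28+10=-18
= [89, 85, 6, 76, -62, -18]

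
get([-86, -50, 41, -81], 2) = 41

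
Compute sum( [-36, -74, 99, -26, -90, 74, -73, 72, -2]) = -56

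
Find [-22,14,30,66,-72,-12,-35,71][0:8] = [-22, 14, 30, 66, -72, -12, -35, 71]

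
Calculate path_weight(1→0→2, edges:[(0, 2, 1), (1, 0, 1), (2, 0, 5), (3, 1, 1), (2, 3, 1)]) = 2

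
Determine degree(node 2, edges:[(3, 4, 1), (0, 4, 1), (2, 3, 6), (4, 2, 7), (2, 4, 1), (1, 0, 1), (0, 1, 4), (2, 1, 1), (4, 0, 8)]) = incident: (2,3), (4,2), (2,4), (2,1)
= 4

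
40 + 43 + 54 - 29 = 108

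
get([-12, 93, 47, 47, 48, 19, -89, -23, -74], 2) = 47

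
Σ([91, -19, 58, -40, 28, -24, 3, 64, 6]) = 167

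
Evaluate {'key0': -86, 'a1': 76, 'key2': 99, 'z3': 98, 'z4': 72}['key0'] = -86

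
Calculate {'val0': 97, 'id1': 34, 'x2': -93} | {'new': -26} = {'val0': 97, 'id1': 34, 'x2': -93, 'new': -26}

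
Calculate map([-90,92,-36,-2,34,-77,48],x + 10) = [-80, 102, -26, 8, 44, -67, 58]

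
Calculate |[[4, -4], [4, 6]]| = (4)*(6) - (-4)*(4)
= 40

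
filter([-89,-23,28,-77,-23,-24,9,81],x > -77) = [-23, 28, -23, -24, 9, 81]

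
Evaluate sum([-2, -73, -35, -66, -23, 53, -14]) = (-2) + (-73) + (-35) + (-66) + (-23) + 53 + (-14)
= -160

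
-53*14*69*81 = -4147038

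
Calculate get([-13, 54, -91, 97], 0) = -13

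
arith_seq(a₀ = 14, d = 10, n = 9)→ [14, 24, 34, 44, 54, 64, 74, 84, 94]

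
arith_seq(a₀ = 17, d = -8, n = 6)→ [17, 9, 1, -7, -15, -23]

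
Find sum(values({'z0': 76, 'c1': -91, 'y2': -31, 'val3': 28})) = -18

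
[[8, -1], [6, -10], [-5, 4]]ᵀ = [[8, 6, -5], [-1, -10, 4]]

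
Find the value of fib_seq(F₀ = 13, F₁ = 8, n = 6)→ F_2 = F_1 + F_0 = 21
F_3 = F_2 + F_1 = 29
F_4 = F_3 + F_2 = 50
...
= [13, 8, 21, 29, 50, 79]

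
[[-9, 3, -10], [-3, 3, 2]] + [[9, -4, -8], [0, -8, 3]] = [[0, -1, -18], [-3, -5, 5]]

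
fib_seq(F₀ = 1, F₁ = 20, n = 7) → F_2 = F_1 + F_0 = 21
F_3 = F_2 + F_1 = 41
F_4 = F_3 + F_2 = 62
...
= [1, 20, 21, 41, 62, 103, 165]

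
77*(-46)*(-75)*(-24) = -6375600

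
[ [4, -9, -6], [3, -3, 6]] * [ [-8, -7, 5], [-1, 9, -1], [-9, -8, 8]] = [[31, -61, -19], [-75, -96, 66]]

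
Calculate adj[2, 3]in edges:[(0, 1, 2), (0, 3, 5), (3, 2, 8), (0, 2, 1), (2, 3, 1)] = 1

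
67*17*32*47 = 1713056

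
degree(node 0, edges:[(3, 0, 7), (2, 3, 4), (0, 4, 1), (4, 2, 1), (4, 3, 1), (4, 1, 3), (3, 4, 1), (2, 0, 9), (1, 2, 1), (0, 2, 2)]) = 4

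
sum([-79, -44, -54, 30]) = (-79) + (-44) + (-54) + 30
= -147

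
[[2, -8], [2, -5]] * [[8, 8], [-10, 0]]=C[0][0] = (2)*(8) + (-8)*(-10) = 96
C[0][1] = (2)*(8) + (-8)*(0) = 16
C[1][0] = (2)*(8) + (-5)*(-10) = 66
C[1][1] = (2)*(8) + (-5)*(0) = 16
= [[96, 16], [66, 16]]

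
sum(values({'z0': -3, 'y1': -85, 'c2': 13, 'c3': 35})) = -40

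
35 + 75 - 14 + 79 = 175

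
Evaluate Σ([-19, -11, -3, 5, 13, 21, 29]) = 35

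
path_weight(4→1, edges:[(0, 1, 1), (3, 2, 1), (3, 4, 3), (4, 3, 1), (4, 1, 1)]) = 1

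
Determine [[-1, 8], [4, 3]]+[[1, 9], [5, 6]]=[[0, 17], [9, 9]]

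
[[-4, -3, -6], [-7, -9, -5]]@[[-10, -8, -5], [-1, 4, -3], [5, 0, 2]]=[[13, 20, 17], [54, 20, 52]]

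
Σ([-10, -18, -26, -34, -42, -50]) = (-10) + (-18) + (-26) + (-34) + (-42) + (-50)
= -180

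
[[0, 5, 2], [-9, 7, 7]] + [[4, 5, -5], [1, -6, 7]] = [[4, 10, -3], [-8, 1, 14]]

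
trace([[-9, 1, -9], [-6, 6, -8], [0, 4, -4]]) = diagonal: (-9) + 6 + (-4)
= -7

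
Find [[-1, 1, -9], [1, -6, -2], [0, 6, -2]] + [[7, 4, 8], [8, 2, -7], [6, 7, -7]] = [[6, 5, -1], [9, -4, -9], [6, 13, -9]]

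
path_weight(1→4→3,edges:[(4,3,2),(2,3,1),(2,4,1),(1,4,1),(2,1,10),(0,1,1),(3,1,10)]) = 3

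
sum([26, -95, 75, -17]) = -11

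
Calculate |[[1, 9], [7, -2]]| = -65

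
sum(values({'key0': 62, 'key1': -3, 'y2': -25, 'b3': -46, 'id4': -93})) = 62 + (-3) + (-25) + (-46) + (-93)
= -105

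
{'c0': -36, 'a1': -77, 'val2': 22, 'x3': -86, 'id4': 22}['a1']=-77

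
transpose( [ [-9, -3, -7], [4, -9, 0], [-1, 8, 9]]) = [[-9, 4, -1], [-3, -9, 8], [-7, 0, 9]]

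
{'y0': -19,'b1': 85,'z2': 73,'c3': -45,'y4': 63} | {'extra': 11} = {'y0': -19, 'b1': 85, 'z2': 73, 'c3': -45, 'y4': 63, 'extra': 11}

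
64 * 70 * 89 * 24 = 9569280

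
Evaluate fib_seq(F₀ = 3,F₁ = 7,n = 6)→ [3, 7, 10, 17, 27, 44]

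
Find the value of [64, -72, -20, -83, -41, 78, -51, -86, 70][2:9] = [-20, -83, -41, 78, -51, -86, 70]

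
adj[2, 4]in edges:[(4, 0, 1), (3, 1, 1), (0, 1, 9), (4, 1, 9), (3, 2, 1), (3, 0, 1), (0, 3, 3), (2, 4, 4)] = 4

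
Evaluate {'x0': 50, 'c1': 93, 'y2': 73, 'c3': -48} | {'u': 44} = {'x0': 50, 'c1': 93, 'y2': 73, 'c3': -48, 'u': 44}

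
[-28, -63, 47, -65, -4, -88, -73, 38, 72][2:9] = [47, -65, -4, -88, -73, 38, 72]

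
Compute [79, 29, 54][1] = 29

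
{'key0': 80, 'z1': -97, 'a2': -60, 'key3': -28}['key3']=-28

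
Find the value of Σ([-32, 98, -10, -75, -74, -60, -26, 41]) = (-32) + 98 + (-10) + (-75) + (-74) + (-60) + (-26) + 41
= -138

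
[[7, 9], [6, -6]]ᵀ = [[7, 6], [9, -6]]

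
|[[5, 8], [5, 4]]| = -20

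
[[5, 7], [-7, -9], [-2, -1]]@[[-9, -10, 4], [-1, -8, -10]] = [[-52, -106, -50], [72, 142, 62], [19, 28, 2]]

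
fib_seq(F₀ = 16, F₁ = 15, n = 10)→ F_2 = F_1 + F_0 = 31
F_3 = F_2 + F_1 = 46
F_4 = F_3 + F_2 = 77
...
= [16, 15, 31, 46, 77, 123, 200, 323, 523, 846]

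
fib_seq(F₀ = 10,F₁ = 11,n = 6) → [10, 11, 21, 32, 53, 85]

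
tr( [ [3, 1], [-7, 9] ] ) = 12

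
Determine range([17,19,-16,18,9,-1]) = 35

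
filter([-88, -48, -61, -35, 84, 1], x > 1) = [84]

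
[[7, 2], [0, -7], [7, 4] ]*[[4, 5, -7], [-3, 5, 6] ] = [[22, 45, -37], [21, -35, -42], [16, 55, -25]]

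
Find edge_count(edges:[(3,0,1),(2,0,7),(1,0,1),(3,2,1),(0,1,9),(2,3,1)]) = 6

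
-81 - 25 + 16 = -90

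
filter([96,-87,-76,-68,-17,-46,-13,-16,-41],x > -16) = keep x where x > -16: 96✓, -87✗, -76✗, -68✗, -17✗, -46✗, -13✓, -16✗, -41✗
= [96, -13]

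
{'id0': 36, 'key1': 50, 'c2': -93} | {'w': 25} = {'id0': 36, 'key1': 50, 'c2': -93, 'w': 25}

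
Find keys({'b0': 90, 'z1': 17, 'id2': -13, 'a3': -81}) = ['b0', 'z1', 'id2', 'a3']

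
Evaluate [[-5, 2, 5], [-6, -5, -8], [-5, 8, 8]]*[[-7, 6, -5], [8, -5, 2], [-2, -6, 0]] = C[0][0] = (-5)*(-7) + (2)*(8) + (5)*(-2) = 41
C[0][1] = (-5)*(6) + (2)*(-5) + (5)*(-6) = -70
C[0][2] = (-5)*(-5) + (2)*(2) + (5)*(0) = 29
C[1][0] = (-6)*(-7) + (-5)*(8) + (-8)*(-2) = 18
C[1][1] = (-6)*(6) + (-5)*(-5) + (-8)*(-6) = 37
C[1][2] = (-6)*(-5) + (-5)*(2) + (-8)*(0) = 20
... (3 more cells)
= [[41, -70, 29], [18, 37, 20], [83, -118, 41]]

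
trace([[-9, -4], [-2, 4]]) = diagonal: (-9) + 4
= -5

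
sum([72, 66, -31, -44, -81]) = 72 + 66 + (-31) + (-44) + (-81)
= -18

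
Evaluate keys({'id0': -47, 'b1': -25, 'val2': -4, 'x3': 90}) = ['id0', 'b1', 'val2', 'x3']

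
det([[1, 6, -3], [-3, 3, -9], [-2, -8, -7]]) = -201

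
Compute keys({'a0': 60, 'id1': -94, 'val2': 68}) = ['a0', 'id1', 'val2']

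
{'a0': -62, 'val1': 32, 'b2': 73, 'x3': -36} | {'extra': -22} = {'a0': -62, 'val1': 32, 'b2': 73, 'x3': -36, 'extra': -22}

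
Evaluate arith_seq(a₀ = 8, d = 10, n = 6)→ [8, 18, 28, 38, 48, 58]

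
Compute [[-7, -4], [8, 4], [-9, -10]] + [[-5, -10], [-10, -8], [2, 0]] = [[-12, -14], [-2, -4], [-7, -10]]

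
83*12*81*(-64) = -5163264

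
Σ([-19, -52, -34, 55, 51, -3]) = -2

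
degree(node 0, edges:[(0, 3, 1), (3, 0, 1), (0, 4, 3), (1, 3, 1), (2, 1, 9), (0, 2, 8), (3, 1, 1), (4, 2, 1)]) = 4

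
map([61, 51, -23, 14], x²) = [3721, 2601, 529, 196]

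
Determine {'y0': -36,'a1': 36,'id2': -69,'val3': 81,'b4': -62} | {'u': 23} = {'y0': -36, 'a1': 36, 'id2': -69, 'val3': 81, 'b4': -62, 'u': 23}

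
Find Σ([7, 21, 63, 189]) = 280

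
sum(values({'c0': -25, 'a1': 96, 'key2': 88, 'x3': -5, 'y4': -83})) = 71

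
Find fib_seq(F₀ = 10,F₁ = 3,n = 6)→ F_2 = F_1 + F_0 = 13
F_3 = F_2 + F_1 = 16
F_4 = F_3 + F_2 = 29
...
= [10, 3, 13, 16, 29, 45]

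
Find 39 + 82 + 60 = 181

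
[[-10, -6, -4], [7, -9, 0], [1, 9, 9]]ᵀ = [[-10, 7, 1], [-6, -9, 9], [-4, 0, 9]]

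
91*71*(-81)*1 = -523341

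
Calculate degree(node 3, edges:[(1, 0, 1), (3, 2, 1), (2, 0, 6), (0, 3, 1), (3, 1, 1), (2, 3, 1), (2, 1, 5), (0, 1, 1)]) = 4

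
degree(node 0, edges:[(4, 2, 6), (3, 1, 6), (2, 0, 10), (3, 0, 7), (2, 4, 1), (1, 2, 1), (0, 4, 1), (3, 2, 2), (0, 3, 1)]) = incident: (2,0), (3,0), (0,4), (0,3)
= 4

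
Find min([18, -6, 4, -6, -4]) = -6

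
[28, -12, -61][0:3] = [28, -12, -61]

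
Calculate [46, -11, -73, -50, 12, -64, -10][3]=-50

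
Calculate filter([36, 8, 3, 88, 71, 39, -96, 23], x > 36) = keep x where x > 36: 36✗, 8✗, 3✗, 88✓, 71✓, 39✓, -96✗, 23✗
= [88, 71, 39]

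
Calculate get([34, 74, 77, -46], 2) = 77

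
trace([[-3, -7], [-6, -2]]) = -5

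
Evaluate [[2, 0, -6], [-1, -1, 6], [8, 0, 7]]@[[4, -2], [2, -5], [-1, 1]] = [[14, -10], [-12, 13], [25, -9]]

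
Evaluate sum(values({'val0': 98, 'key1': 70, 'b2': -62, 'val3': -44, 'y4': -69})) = -7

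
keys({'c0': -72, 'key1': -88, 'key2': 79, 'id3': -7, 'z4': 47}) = ['c0', 'key1', 'key2', 'id3', 'z4']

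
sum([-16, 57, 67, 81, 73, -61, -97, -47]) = (-16) + 57 + 67 + 81 + 73 + (-61) + (-97) + (-47)
= 57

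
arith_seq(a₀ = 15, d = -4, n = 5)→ a_0 = 15 + 0*-4 = 15
a_1 = 15 + 1*-4 = 11
a_2 = 15 + 2*-4 = 7
...
= [15, 11, 7, 3, -1]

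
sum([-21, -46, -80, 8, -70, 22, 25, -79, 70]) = (-21) + (-46) + (-80) + 8 + (-70) + 22 + 25 + (-79) + 70
= -171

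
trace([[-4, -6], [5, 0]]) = diagonal: (-4) + 0
= -4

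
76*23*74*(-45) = -5820840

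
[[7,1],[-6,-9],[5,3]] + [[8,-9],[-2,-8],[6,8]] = [[15, -8], [-8, -17], [11, 11]]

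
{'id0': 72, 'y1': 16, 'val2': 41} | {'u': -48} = {'id0': 72, 'y1': 16, 'val2': 41, 'u': -48}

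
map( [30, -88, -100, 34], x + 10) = [40, -78, -90, 44]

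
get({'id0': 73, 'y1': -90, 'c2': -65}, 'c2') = -65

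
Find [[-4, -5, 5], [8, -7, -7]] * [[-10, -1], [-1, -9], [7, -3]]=[[80, 34], [-122, 76]]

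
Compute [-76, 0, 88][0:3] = [-76, 0, 88]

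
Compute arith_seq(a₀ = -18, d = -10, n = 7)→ a_0 = -18 + 0*-10 = -18
a_1 = -18 + 1*-10 = -28
a_2 = -18 + 2*-10 = -38
...
= [-18, -28, -38, -48, -58, -68, -78]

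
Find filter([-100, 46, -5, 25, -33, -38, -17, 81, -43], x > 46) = keep x where x > 46: -100✗, 46✗, -5✗, 25✗, -33✗, -38✗, -17✗, 81✓, -43✗
= [81]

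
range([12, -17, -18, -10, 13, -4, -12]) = 31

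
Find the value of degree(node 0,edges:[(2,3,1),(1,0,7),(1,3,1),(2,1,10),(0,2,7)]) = 2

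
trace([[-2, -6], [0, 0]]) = -2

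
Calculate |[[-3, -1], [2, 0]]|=(-3)*(0) - (-1)*(2)
= 2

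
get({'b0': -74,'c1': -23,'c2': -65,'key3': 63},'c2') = -65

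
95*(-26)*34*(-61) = 5122780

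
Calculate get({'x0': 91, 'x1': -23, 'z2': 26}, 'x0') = 91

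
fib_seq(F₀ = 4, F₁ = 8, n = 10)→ [4, 8, 12, 20, 32, 52, 84, 136, 220, 356]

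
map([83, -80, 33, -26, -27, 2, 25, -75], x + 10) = 83+10=93, -80+10=-70, 33+10=43, -26+10=-16, -27+10=-17, 2+10=12, 25+10=35, -75+10=-65
= [93, -70, 43, -16, -17, 12, 35, -65]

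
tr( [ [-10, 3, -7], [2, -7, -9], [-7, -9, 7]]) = -10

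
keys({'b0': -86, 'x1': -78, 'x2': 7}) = ['b0', 'x1', 'x2']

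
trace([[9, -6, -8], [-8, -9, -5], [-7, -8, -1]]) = -1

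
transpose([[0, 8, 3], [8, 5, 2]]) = [[0, 8], [8, 5], [3, 2]]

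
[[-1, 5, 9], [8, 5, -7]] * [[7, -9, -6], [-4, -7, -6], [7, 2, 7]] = [[36, -8, 39], [-13, -121, -127]]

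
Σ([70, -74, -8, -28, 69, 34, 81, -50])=94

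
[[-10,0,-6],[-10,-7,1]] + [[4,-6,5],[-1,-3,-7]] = [[-6, -6, -1], [-11, -10, -6]]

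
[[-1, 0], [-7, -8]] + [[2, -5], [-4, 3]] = [[1, -5], [-11, -5]]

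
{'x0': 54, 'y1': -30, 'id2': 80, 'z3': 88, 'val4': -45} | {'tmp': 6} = {'x0': 54, 'y1': -30, 'id2': 80, 'z3': 88, 'val4': -45, 'tmp': 6}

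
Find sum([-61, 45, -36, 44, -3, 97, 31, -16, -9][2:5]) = 5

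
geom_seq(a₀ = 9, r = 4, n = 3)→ a_0 = 9*4^0 = 9
a_1 = 9*4^1 = 36
a_2 = 9*4^2 = 144
= [9, 36, 144]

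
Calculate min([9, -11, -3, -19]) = -19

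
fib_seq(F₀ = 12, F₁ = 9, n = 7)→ [12, 9, 21, 30, 51, 81, 132]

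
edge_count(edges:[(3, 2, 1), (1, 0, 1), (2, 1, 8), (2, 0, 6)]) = 4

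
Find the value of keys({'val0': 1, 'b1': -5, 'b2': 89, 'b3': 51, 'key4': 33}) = ['val0', 'b1', 'b2', 'b3', 'key4']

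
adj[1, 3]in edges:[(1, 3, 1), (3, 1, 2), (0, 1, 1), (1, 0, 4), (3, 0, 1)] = 1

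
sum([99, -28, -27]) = 44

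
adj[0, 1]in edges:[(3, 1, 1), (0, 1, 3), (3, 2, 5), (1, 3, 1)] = 3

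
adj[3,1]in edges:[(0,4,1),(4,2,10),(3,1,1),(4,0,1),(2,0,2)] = 1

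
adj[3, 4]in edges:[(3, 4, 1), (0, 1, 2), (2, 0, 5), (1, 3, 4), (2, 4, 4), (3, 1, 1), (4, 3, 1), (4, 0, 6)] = 1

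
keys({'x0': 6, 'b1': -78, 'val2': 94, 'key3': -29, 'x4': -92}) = ['x0', 'b1', 'val2', 'key3', 'x4']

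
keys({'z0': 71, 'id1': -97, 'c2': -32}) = ['z0', 'id1', 'c2']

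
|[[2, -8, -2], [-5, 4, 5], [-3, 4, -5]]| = 256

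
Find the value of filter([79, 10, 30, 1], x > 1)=[79, 10, 30]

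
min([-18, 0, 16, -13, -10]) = -18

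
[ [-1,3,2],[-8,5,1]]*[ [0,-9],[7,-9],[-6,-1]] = [[9, -20], [29, 26]]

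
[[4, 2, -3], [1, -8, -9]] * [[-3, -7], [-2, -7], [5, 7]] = C[0][0] = (4)*(-3) + (2)*(-2) + (-3)*(5) = -31
C[0][1] = (4)*(-7) + (2)*(-7) + (-3)*(7) = -63
C[1][0] = (1)*(-3) + (-8)*(-2) + (-9)*(5) = -32
C[1][1] = (1)*(-7) + (-8)*(-7) + (-9)*(7) = -14
= [[-31, -63], [-32, -14]]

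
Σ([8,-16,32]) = 24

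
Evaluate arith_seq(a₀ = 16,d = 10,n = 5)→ a_0 = 16 + 0*10 = 16
a_1 = 16 + 1*10 = 26
a_2 = 16 + 2*10 = 36
...
= [16, 26, 36, 46, 56]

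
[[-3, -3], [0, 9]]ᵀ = [[-3, 0], [-3, 9]]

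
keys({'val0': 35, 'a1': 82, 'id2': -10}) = ['val0', 'a1', 'id2']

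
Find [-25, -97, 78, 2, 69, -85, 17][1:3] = [-97, 78]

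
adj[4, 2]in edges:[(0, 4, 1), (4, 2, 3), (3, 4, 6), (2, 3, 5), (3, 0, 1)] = 3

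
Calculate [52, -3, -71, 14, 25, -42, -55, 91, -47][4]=25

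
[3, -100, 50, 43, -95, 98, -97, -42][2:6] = [50, 43, -95, 98]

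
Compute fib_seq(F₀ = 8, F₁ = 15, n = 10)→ [8, 15, 23, 38, 61, 99, 160, 259, 419, 678]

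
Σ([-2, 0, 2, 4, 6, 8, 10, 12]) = 40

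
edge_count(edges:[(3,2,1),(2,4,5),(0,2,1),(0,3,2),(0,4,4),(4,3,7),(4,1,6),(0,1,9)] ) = 8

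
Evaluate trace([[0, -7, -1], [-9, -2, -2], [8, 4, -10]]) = -12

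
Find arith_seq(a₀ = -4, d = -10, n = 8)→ a_0 = -4 + 0*-10 = -4
a_1 = -4 + 1*-10 = -14
a_2 = -4 + 2*-10 = -24
...
= [-4, -14, -24, -34, -44, -54, -64, -74]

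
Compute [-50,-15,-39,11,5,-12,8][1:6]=[-15, -39, 11, 5, -12]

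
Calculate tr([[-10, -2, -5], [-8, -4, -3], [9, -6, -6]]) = -20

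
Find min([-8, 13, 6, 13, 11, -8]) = -8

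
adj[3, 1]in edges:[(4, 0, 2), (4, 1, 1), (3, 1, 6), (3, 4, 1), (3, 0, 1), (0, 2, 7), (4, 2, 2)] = 6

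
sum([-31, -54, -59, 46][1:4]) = slice → [-54, -59, 46]
(-54) + (-59) + 46
= -67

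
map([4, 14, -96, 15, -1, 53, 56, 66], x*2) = [8, 28, -192, 30, -2, 106, 112, 132]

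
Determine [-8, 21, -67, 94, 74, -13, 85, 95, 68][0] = -8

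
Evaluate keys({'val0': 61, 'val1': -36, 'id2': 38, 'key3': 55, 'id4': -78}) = ['val0', 'val1', 'id2', 'key3', 'id4']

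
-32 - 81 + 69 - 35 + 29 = -50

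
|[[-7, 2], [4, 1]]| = -15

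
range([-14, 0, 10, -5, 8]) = 24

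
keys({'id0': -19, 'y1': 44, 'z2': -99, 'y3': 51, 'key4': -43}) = ['id0', 'y1', 'z2', 'y3', 'key4']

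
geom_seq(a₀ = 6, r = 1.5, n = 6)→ [6.0, 9.0, 13.5, 20.25, 30.375, 45.5625]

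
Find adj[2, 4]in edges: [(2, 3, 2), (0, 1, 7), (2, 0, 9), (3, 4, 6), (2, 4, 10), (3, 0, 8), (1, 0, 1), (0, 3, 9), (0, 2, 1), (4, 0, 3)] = 10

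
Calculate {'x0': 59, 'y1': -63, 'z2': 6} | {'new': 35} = {'x0': 59, 'y1': -63, 'z2': 6, 'new': 35}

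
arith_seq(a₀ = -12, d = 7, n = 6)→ a_0 = -12 + 0*7 = -12
a_1 = -12 + 1*7 = -5
a_2 = -12 + 2*7 = 2
...
= [-12, -5, 2, 9, 16, 23]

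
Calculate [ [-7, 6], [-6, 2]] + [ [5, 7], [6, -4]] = [[-2, 13], [0, -2]]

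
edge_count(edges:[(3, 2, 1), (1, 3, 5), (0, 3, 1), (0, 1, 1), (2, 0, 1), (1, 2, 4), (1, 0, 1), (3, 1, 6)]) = 8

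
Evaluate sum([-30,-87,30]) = -87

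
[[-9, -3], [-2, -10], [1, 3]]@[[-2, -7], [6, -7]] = [[0, 84], [-56, 84], [16, -28]]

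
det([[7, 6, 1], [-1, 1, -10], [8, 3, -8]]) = (1)*(7)*det([[1, -10], [3, -8]]) + (-1)*(6)*det([[-1, -10], [8, -8]]) + (1)*(1)*det([[-1, 1], [8, 3]])
= 154 + -528 + -11
= -385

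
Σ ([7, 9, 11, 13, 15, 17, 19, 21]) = 112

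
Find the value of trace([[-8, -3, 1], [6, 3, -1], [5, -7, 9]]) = diagonal: (-8) + 3 + 9
= 4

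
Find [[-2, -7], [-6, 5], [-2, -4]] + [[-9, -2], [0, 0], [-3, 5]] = [[-11, -9], [-6, 5], [-5, 1]]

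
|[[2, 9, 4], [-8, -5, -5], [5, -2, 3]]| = (1)*(2)*det([[-5, -5], [-2, 3]]) + (-1)*(9)*det([[-8, -5], [5, 3]]) + (1)*(4)*det([[-8, -5], [5, -2]])
= -50 + -9 + 164
= 105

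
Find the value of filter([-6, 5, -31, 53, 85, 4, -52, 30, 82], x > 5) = [53, 85, 30, 82]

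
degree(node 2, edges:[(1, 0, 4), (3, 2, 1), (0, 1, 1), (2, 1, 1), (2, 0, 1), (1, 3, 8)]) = 3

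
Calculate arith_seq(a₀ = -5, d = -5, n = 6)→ a_0 = -5 + 0*-5 = -5
a_1 = -5 + 1*-5 = -10
a_2 = -5 + 2*-5 = -15
...
= [-5, -10, -15, -20, -25, -30]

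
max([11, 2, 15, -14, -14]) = 15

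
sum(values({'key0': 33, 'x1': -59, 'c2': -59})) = -85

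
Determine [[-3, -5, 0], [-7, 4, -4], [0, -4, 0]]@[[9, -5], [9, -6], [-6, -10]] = C[0][0] = (-3)*(9) + (-5)*(9) + (0)*(-6) = -72
C[0][1] = (-3)*(-5) + (-5)*(-6) + (0)*(-10) = 45
C[1][0] = (-7)*(9) + (4)*(9) + (-4)*(-6) = -3
C[1][1] = (-7)*(-5) + (4)*(-6) + (-4)*(-10) = 51
C[2][0] = (0)*(9) + (-4)*(9) + (0)*(-6) = -36
C[2][1] = (0)*(-5) + (-4)*(-6) + (0)*(-10) = 24
= [[-72, 45], [-3, 51], [-36, 24]]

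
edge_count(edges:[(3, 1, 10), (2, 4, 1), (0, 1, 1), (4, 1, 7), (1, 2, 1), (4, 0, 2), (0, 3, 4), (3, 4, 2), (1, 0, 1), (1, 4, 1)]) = 10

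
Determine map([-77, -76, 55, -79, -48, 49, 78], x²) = (-77)²=5929, (-76)²=5776, (55)²=3025, (-79)²=6241, (-48)²=2304, (49)²=2401, (78)²=6084
= [5929, 5776, 3025, 6241, 2304, 2401, 6084]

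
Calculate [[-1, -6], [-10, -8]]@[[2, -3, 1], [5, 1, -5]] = C[0][0] = (-1)*(2) + (-6)*(5) = -32
C[0][1] = (-1)*(-3) + (-6)*(1) = -3
C[0][2] = (-1)*(1) + (-6)*(-5) = 29
C[1][0] = (-10)*(2) + (-8)*(5) = -60
C[1][1] = (-10)*(-3) + (-8)*(1) = 22
C[1][2] = (-10)*(1) + (-8)*(-5) = 30
= [[-32, -3, 29], [-60, 22, 30]]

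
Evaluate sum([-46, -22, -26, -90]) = (-46) + (-22) + (-26) + (-90)
= -184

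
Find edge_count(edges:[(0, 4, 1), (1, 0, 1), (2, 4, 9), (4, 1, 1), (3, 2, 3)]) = 5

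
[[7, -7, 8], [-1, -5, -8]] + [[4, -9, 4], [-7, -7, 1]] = [[11, -16, 12], [-8, -12, -7]]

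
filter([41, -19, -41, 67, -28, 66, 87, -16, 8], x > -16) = [41, 67, 66, 87, 8]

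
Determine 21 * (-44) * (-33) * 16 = 487872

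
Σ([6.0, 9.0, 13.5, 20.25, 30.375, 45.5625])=124.6875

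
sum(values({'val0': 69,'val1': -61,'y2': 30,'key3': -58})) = 69 + (-61) + 30 + (-58)
= -20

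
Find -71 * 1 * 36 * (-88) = 224928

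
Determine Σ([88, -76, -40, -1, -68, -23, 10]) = 88 + (-76) + (-40) + (-1) + (-68) + (-23) + 10
= -110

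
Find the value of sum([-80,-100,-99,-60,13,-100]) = -426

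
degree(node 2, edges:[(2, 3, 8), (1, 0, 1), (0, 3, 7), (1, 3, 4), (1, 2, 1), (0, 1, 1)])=incident: (2,3), (1,2)
= 2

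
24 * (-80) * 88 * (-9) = 1520640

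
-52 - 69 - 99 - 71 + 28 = -263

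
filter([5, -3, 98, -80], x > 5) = keep x where x > 5: 5✗, -3✗, 98✓, -80✗
= [98]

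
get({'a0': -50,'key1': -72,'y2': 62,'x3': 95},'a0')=-50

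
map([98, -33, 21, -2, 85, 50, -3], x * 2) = [196, -66, 42, -4, 170, 100, -6]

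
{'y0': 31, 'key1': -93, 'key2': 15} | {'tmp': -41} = {'y0': 31, 'key1': -93, 'key2': 15, 'tmp': -41}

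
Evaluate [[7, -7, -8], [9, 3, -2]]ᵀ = [[7, 9], [-7, 3], [-8, -2]]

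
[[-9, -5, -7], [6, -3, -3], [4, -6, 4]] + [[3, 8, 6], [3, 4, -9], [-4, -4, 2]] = [[-6, 3, -1], [9, 1, -12], [0, -10, 6]]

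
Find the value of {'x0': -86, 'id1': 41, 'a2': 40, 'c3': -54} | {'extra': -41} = {'x0': -86, 'id1': 41, 'a2': 40, 'c3': -54, 'extra': -41}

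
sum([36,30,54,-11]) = 109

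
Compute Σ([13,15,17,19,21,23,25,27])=13 + 15 + 17 + 19 + 21 + 23 + 25 + 27
= 160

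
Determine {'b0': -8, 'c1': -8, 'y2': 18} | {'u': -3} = {'b0': -8, 'c1': -8, 'y2': 18, 'u': -3}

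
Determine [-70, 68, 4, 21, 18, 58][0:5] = [-70, 68, 4, 21, 18]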